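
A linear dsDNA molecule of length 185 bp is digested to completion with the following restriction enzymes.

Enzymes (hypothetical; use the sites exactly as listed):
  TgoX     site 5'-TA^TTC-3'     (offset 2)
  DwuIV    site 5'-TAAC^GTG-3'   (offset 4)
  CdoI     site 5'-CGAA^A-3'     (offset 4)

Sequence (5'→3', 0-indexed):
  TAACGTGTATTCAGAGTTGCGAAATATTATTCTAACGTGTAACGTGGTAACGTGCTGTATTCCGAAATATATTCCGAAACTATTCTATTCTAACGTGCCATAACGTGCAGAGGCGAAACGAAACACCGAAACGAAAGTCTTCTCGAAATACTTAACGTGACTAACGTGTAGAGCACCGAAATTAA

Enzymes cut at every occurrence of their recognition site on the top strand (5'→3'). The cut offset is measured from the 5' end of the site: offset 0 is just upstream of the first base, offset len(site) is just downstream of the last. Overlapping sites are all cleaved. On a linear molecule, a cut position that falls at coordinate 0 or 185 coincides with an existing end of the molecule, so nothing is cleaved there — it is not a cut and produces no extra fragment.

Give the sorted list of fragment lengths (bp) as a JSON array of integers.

[4,4,5,5,5,5,5,5,6,7,7,7,7,7,8,8,8,9,9,10,12,13,14,15]

Site scan:
  TgoX TATTC/2: at [7, 27, 57, 69, 80, 85] ⇒ [9, 29, 59, 71, 82, 87]
  DwuIV TAACGTG/4: at [0, 32, 39, 47, 90, 100, 152, 161] ⇒ [4, 36, 43, 51, 94, 104, 156, 165]
  CdoI CGAAA/4: at [19, 62, 74, 113, 118, 126, 131, 143, 176] ⇒ [23, 66, 78, 117, 122, 130, 135, 147, 180]

All cut coordinates (distinct, sorted): [4, 9, 23, 29, 36, 43, 51, 59, 66, 71, 78, 82, 87, 94, 104, 117, 122, 130, 135, 147, 156, 165, 180]

Fragment lengths:
  [0,4): 4 bp
  [4,9): 5 bp
  [9,23): 14 bp
  [23,29): 6 bp
  [29,36): 7 bp
  [36,43): 7 bp
  [43,51): 8 bp
  [51,59): 8 bp
  [59,66): 7 bp
  [66,71): 5 bp
  [71,78): 7 bp
  [78,82): 4 bp
  [82,87): 5 bp
  [87,94): 7 bp
  [94,104): 10 bp
  [104,117): 13 bp
  [117,122): 5 bp
  [122,130): 8 bp
  [130,135): 5 bp
  [135,147): 12 bp
  [147,156): 9 bp
  [156,165): 9 bp
  [165,180): 15 bp
  [180,185): 5 bp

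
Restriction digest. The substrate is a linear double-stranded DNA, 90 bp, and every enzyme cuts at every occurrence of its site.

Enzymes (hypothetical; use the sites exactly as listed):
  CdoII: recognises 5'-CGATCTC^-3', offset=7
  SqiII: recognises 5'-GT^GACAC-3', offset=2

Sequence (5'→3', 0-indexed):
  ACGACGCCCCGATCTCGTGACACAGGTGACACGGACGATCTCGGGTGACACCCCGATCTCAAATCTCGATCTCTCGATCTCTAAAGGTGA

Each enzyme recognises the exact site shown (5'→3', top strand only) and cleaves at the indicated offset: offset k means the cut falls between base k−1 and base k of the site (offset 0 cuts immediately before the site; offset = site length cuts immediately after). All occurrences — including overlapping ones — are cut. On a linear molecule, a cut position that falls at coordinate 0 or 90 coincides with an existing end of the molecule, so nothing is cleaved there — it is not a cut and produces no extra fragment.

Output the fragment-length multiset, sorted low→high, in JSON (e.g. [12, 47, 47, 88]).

[2,4,8,9,9,13,14,15,16]

Per-enzyme occurrences:
  CdoII (CGATCTC, off=7): starts [9, 35, 53, 66, 74] → cuts [16, 42, 60, 73, 81]
  SqiII (GTGACAC, off=2): starts [16, 25, 44] → cuts [18, 27, 46]

Pooled cuts: [16, 18, 27, 42, 46, 60, 73, 81]

Fragments:
  [0,16): 16 bp
  [16,18): 2 bp
  [18,27): 9 bp
  [27,42): 15 bp
  [42,46): 4 bp
  [46,60): 14 bp
  [60,73): 13 bp
  [73,81): 8 bp
  [81,90): 9 bp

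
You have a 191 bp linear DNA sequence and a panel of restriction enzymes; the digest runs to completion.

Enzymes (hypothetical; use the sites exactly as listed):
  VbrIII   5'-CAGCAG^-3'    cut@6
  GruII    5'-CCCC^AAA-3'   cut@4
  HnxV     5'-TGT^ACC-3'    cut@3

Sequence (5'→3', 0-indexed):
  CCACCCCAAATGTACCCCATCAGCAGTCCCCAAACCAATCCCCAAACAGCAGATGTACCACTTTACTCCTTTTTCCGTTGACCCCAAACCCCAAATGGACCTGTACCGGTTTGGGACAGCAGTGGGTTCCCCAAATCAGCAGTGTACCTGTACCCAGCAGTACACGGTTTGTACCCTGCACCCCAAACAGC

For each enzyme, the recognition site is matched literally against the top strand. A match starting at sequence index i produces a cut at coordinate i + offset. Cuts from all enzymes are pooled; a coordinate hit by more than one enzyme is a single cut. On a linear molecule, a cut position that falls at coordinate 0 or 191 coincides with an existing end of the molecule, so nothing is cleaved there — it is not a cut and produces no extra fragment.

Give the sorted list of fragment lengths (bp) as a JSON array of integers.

Scan for sites:
  VbrIII (CAGCAG, off=6): starts [20, 46, 116, 136, 154] → cuts [26, 52, 122, 142, 160]
  GruII (CCCCAAA, off=4): starts [3, 27, 39, 81, 88, 128, 180] → cuts [7, 31, 43, 85, 92, 132, 184]
  HnxV (TGTACC, off=3): starts [10, 53, 101, 142, 148, 169] → cuts [13, 56, 104, 145, 151, 172]

All cut coordinates (distinct, sorted): [7, 13, 26, 31, 43, 52, 56, 85, 92, 104, 122, 132, 142, 145, 151, 160, 172, 184]

Fragments:
  [0,7): 7 bp
  [7,13): 6 bp
  [13,26): 13 bp
  [26,31): 5 bp
  [31,43): 12 bp
  [43,52): 9 bp
  [52,56): 4 bp
  [56,85): 29 bp
  [85,92): 7 bp
  [92,104): 12 bp
  [104,122): 18 bp
  [122,132): 10 bp
  [132,142): 10 bp
  [142,145): 3 bp
  [145,151): 6 bp
  [151,160): 9 bp
  [160,172): 12 bp
  [172,184): 12 bp
  [184,191): 7 bp

[3,4,5,6,6,7,7,7,9,9,10,10,12,12,12,12,13,18,29]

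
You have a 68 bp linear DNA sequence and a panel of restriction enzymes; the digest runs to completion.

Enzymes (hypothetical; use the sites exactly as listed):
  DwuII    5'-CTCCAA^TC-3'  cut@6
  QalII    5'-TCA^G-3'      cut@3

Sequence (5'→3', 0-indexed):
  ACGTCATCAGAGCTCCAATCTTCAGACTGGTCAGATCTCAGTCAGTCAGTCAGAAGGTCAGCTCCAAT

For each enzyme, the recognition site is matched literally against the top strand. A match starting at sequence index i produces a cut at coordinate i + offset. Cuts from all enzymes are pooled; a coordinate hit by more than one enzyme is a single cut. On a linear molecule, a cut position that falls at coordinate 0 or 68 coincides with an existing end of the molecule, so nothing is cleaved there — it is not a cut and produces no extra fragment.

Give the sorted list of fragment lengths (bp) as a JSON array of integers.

Site scan:
  DwuII (CTCCAATC, off=6): starts [12] → cuts [18]
  QalII (TCAG, off=3): starts [6, 21, 30, 37, 41, 45, 49, 57] → cuts [9, 24, 33, 40, 44, 48, 52, 60]

All cut coordinates (distinct, sorted): [9, 18, 24, 33, 40, 44, 48, 52, 60]

Fragment lengths:
  [0,9): 9 bp
  [9,18): 9 bp
  [18,24): 6 bp
  [24,33): 9 bp
  [33,40): 7 bp
  [40,44): 4 bp
  [44,48): 4 bp
  [48,52): 4 bp
  [52,60): 8 bp
  [60,68): 8 bp

[4,4,4,6,7,8,8,9,9,9]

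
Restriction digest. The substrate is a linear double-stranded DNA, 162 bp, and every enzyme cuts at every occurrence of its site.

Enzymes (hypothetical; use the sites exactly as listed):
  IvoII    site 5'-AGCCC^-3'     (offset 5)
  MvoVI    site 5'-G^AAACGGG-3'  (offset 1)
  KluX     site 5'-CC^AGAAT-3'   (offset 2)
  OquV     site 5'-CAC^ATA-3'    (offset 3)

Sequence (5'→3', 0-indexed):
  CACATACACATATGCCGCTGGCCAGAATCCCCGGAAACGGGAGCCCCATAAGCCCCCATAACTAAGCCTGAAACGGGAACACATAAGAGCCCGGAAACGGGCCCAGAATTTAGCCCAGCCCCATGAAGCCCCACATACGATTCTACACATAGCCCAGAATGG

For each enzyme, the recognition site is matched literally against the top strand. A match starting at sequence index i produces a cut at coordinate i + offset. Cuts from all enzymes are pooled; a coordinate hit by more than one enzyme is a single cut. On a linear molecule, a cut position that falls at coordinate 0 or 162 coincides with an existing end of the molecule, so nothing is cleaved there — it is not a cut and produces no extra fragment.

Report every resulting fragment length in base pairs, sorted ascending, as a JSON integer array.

[2,3,3,5,6,7,7,9,10,10,10,11,12,12,12,14,14,15]

Site scan:
  IvoII (AGCCC, off=5): starts [41, 50, 87, 111, 116, 126, 150] → cuts [46, 55, 92, 116, 121, 131, 155]
  MvoVI (GAAACGGG, off=1): starts [33, 69, 93] → cuts [34, 70, 94]
  KluX (CCAGAAT, off=2): starts [21, 102, 153] → cuts [23, 104, 155]
  OquV (CACATA, off=3): starts [0, 6, 79, 131, 145] → cuts [3, 9, 82, 134, 148]

Pooled cuts: [3, 9, 23, 34, 46, 55, 70, 82, 92, 94, 104, 116, 121, 131, 134, 148, 155]

Fragment lengths:
  [0,3): 3 bp
  [3,9): 6 bp
  [9,23): 14 bp
  [23,34): 11 bp
  [34,46): 12 bp
  [46,55): 9 bp
  [55,70): 15 bp
  [70,82): 12 bp
  [82,92): 10 bp
  [92,94): 2 bp
  [94,104): 10 bp
  [104,116): 12 bp
  [116,121): 5 bp
  [121,131): 10 bp
  [131,134): 3 bp
  [134,148): 14 bp
  [148,155): 7 bp
  [155,162): 7 bp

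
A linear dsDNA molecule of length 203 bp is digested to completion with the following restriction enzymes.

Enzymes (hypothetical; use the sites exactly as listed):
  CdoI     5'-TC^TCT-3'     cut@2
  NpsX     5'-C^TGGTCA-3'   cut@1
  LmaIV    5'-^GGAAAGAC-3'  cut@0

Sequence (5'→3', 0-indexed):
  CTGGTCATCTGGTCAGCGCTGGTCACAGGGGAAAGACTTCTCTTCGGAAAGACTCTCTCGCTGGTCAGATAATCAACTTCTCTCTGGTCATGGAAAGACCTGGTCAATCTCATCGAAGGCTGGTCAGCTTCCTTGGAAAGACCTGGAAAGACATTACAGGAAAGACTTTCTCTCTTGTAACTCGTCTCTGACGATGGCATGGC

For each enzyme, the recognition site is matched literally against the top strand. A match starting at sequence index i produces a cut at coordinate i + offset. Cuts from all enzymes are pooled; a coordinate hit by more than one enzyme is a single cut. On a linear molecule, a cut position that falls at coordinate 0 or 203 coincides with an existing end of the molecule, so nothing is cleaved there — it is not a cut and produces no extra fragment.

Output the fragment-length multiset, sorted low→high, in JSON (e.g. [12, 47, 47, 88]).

[1,2,2,2,5,6,7,8,9,10,10,10,10,11,12,14,14,14,17,19,20]

Scan for sites:
  CdoI (TCTCT, off=2): starts [38, 53, 78, 80, 168, 170, 184] → cuts [40, 55, 80, 82, 170, 172, 186]
  NpsX (CTGGTCA, off=1): starts [0, 8, 18, 60, 83, 99, 119] → cuts [1, 9, 19, 61, 84, 100, 120]
  LmaIV (GGAAAGAC, off=0): starts [29, 45, 91, 134, 144, 158] → cuts [29, 45, 91, 134, 144, 158]

All cut coordinates (distinct, sorted): [1, 9, 19, 29, 40, 45, 55, 61, 80, 82, 84, 91, 100, 120, 134, 144, 158, 170, 172, 186]

Fragment lengths:
  [0,1): 1 bp
  [1,9): 8 bp
  [9,19): 10 bp
  [19,29): 10 bp
  [29,40): 11 bp
  [40,45): 5 bp
  [45,55): 10 bp
  [55,61): 6 bp
  [61,80): 19 bp
  [80,82): 2 bp
  [82,84): 2 bp
  [84,91): 7 bp
  [91,100): 9 bp
  [100,120): 20 bp
  [120,134): 14 bp
  [134,144): 10 bp
  [144,158): 14 bp
  [158,170): 12 bp
  [170,172): 2 bp
  [172,186): 14 bp
  [186,203): 17 bp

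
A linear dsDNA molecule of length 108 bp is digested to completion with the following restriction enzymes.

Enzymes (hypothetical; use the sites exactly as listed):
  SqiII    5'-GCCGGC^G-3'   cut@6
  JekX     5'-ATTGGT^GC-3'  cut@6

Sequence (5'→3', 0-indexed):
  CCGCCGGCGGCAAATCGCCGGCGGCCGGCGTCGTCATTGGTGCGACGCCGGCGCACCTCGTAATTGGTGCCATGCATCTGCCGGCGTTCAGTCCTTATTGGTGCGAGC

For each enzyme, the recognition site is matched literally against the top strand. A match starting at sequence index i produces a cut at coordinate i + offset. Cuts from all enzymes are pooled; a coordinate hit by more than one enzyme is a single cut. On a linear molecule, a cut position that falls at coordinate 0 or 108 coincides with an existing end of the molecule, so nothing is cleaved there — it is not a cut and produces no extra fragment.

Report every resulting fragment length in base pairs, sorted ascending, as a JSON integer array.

Scan for sites:
  SqiII GCCGGCG/6: at [2, 16, 23, 46, 79] ⇒ [8, 22, 29, 52, 85]
  JekX ATTGGTGC/6: at [35, 62, 96] ⇒ [41, 68, 102]

All cut coordinates (distinct, sorted): [8, 22, 29, 41, 52, 68, 85, 102]

Fragments:
  [0,8): 8 bp
  [8,22): 14 bp
  [22,29): 7 bp
  [29,41): 12 bp
  [41,52): 11 bp
  [52,68): 16 bp
  [68,85): 17 bp
  [85,102): 17 bp
  [102,108): 6 bp

[6,7,8,11,12,14,16,17,17]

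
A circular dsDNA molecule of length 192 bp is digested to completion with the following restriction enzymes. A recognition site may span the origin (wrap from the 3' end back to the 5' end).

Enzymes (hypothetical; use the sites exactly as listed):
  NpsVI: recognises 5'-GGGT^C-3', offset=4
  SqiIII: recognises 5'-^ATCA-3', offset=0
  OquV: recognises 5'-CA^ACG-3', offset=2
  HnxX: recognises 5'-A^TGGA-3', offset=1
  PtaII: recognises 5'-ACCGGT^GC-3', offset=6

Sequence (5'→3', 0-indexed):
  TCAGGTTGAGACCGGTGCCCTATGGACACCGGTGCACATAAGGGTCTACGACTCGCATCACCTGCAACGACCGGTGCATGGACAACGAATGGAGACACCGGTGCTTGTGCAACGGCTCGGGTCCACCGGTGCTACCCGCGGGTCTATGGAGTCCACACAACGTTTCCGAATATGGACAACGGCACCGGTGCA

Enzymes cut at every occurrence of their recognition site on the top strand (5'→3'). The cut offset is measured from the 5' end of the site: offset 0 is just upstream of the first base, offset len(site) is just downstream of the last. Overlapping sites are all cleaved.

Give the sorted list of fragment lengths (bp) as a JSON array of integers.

[2,3,3,5,6,6,6,8,9,9,10,11,11,11,11,12,13,13,13,13,17]

Scan for sites:
  NpsVI (GGGTC, off=4): starts [41, 118, 139] → cuts [45, 122, 143]
  SqiIII (ATCA, off=0): starts [56, 191] → cuts [56, 191]
  OquV (CAACG, off=2): starts [64, 82, 109, 157, 176] → cuts [66, 84, 111, 159, 178]
  HnxX (ATGGA, off=1): starts [21, 77, 88, 145, 171] → cuts [22, 78, 89, 146, 172]
  PtaII (ACCGGTGC, off=6): starts [10, 27, 69, 96, 124, 183] → cuts [16, 33, 75, 102, 130, 189]

All cut coordinates (distinct, sorted): [16, 22, 33, 45, 56, 66, 75, 78, 84, 89, 102, 111, 122, 130, 143, 146, 159, 172, 178, 189, 191]

Fragments:
  16→22: 6 bp
  22→33: 11 bp
  33→45: 12 bp
  45→56: 11 bp
  56→66: 10 bp
  66→75: 9 bp
  75→78: 3 bp
  78→84: 6 bp
  84→89: 5 bp
  89→102: 13 bp
  102→111: 9 bp
  111→122: 11 bp
  122→130: 8 bp
  130→143: 13 bp
  143→146: 3 bp
  146→159: 13 bp
  159→172: 13 bp
  172→178: 6 bp
  178→189: 11 bp
  189→191: 2 bp
  191→16 (wrap): 192-191+16 = 17 bp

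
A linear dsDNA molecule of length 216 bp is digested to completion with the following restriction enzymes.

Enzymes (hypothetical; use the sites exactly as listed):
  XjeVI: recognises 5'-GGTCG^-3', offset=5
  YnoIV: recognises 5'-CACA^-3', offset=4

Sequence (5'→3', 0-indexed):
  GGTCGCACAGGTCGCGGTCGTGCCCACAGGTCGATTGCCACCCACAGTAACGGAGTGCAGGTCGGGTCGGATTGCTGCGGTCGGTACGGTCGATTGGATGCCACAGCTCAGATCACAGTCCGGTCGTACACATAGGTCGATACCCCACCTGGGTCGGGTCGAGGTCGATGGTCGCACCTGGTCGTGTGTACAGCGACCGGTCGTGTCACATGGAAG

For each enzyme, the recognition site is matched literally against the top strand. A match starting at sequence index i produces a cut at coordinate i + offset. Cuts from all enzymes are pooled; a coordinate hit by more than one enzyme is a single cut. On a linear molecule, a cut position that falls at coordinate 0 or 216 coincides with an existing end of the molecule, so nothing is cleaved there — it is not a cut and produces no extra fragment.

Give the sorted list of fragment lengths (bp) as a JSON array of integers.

Per-enzyme occurrences:
  XjeVI (GGTCG, off=5): starts [0, 9, 15, 28, 59, 64, 78, 87, 121, 134, 151, 156, 162, 169, 179, 198] → cuts [5, 14, 20, 33, 64, 69, 83, 92, 126, 139, 156, 161, 167, 174, 184, 203]
  YnoIV (CACA, off=4): starts [5, 24, 42, 101, 113, 128, 206] → cuts [9, 28, 46, 105, 117, 132, 210]

All cut coordinates (distinct, sorted): [5, 9, 14, 20, 28, 33, 46, 64, 69, 83, 92, 105, 117, 126, 132, 139, 156, 161, 167, 174, 184, 203, 210]

Fragments:
  [0,5): 5 bp
  [5,9): 4 bp
  [9,14): 5 bp
  [14,20): 6 bp
  [20,28): 8 bp
  [28,33): 5 bp
  [33,46): 13 bp
  [46,64): 18 bp
  [64,69): 5 bp
  [69,83): 14 bp
  [83,92): 9 bp
  [92,105): 13 bp
  [105,117): 12 bp
  [117,126): 9 bp
  [126,132): 6 bp
  [132,139): 7 bp
  [139,156): 17 bp
  [156,161): 5 bp
  [161,167): 6 bp
  [167,174): 7 bp
  [174,184): 10 bp
  [184,203): 19 bp
  [203,210): 7 bp
  [210,216): 6 bp

[4,5,5,5,5,5,6,6,6,6,7,7,7,8,9,9,10,12,13,13,14,17,18,19]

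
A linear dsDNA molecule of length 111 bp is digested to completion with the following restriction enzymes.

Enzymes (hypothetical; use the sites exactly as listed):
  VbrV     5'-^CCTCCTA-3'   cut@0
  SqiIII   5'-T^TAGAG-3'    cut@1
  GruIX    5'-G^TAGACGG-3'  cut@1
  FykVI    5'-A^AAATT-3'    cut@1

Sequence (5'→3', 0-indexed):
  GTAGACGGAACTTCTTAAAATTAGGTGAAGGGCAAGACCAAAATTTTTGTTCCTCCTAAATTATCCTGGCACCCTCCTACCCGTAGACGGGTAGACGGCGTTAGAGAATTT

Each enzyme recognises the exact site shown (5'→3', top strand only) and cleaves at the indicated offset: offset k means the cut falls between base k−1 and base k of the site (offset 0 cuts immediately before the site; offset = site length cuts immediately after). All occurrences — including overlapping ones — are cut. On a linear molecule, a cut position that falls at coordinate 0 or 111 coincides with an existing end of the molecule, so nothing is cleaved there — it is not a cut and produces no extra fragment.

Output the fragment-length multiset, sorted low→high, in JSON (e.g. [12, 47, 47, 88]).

Site scan:
  VbrV CCTCCTA/0: at [51, 72] ⇒ [51, 72]
  SqiIII TTAGAG/1: at [100] ⇒ [101]
  GruIX GTAGACGG/1: at [0, 82, 90] ⇒ [1, 83, 91]
  FykVI AAAATT/1: at [16, 39] ⇒ [17, 40]

All cut coordinates (distinct, sorted): [1, 17, 40, 51, 72, 83, 91, 101]

Fragments:
  [0,1): 1 bp
  [1,17): 16 bp
  [17,40): 23 bp
  [40,51): 11 bp
  [51,72): 21 bp
  [72,83): 11 bp
  [83,91): 8 bp
  [91,101): 10 bp
  [101,111): 10 bp

[1,8,10,10,11,11,16,21,23]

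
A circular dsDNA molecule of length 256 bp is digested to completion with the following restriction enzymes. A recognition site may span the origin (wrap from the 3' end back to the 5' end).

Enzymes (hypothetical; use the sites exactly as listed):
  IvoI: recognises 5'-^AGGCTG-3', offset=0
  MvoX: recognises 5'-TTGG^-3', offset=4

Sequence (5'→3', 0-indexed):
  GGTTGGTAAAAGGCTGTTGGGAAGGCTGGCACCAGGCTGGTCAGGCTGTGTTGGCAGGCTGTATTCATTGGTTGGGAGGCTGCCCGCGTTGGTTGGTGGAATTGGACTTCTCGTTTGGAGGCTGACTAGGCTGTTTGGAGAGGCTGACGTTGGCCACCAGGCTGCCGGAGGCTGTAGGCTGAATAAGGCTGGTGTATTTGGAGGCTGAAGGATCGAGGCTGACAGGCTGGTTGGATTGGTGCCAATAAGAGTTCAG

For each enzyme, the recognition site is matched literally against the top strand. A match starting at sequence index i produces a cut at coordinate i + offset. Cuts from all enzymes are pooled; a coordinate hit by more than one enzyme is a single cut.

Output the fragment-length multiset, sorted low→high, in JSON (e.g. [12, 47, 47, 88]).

Site scan:
  IvoI (AGGCTG, off=0): starts [10, 22, 33, 42, 55, 76, 118, 127, 140, 158, 168, 175, 185, 201, 215, 223] → cuts [10, 22, 33, 42, 55, 76, 118, 127, 140, 158, 168, 175, 185, 201, 215, 223]
  MvoX (TTGG, off=4): starts [2, 16, 50, 67, 71, 88, 92, 101, 114, 134, 149, 197, 230, 235] → cuts [6, 20, 54, 71, 75, 92, 96, 105, 118, 138, 153, 201, 234, 239]

Pooled cuts: [6, 10, 20, 22, 33, 42, 54, 55, 71, 75, 76, 92, 96, 105, 118, 127, 138, 140, 153, 158, 168, 175, 185, 201, 215, 223, 234, 239]

Fragment lengths:
  6→10: 4 bp
  10→20: 10 bp
  20→22: 2 bp
  22→33: 11 bp
  33→42: 9 bp
  42→54: 12 bp
  54→55: 1 bp
  55→71: 16 bp
  71→75: 4 bp
  75→76: 1 bp
  76→92: 16 bp
  92→96: 4 bp
  96→105: 9 bp
  105→118: 13 bp
  118→127: 9 bp
  127→138: 11 bp
  138→140: 2 bp
  140→153: 13 bp
  153→158: 5 bp
  158→168: 10 bp
  168→175: 7 bp
  175→185: 10 bp
  185→201: 16 bp
  201→215: 14 bp
  215→223: 8 bp
  223→234: 11 bp
  234→239: 5 bp
  239→6 (wrap): 256-239+6 = 23 bp

[1,1,2,2,4,4,4,5,5,7,8,9,9,9,10,10,10,11,11,11,12,13,13,14,16,16,16,23]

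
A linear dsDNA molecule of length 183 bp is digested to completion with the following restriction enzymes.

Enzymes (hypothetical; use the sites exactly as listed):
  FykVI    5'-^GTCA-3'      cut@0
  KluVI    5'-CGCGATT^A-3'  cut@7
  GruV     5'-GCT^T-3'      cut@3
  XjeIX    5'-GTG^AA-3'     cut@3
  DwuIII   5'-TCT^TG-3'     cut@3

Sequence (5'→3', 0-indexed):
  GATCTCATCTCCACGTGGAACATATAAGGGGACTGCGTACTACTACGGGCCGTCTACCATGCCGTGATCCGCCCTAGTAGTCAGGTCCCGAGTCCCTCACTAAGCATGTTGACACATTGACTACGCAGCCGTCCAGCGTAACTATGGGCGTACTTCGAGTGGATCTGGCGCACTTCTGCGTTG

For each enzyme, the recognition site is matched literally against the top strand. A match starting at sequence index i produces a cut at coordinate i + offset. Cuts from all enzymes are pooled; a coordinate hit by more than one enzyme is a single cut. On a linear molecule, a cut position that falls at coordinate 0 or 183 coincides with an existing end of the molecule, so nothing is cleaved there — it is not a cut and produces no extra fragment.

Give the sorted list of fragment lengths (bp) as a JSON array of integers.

[79,104]

Per-enzyme occurrences:
  FykVI (GTCA, off=0): starts [79] → cuts [79]
  KluVI (CGCGATTA, off=7): no sites
  GruV (GCTT, off=3): no sites
  XjeIX (GTGAA, off=3): no sites
  DwuIII (TCTTG, off=3): no sites

All cut coordinates (distinct, sorted): [79]

Fragment lengths:
  [0,79): 79 bp
  [79,183): 104 bp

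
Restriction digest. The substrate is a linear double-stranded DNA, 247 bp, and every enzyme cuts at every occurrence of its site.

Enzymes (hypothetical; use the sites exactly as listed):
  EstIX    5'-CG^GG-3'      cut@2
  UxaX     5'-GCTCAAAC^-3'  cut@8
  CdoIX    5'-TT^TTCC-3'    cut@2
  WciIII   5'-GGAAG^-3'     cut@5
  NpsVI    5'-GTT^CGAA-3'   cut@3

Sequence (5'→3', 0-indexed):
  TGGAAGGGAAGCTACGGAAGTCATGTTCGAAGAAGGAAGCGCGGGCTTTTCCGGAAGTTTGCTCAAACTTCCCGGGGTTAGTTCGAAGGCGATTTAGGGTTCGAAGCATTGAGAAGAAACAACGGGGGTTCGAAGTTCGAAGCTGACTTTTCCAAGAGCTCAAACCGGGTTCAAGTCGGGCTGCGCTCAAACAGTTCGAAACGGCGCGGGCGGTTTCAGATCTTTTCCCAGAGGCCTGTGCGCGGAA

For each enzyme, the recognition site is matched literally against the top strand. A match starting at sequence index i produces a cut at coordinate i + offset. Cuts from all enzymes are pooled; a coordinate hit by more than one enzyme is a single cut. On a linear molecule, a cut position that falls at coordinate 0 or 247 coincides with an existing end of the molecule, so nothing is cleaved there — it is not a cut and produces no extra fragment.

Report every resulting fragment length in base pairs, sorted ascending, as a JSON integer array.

Per-enzyme occurrences:
  EstIX CGGG/2: at [41, 72, 122, 165, 176, 206] ⇒ [43, 74, 124, 167, 178, 208]
  UxaX GCTCAAAC/8: at [60, 157, 184] ⇒ [68, 165, 192]
  CdoIX TTTTCC/2: at [46, 147, 222] ⇒ [48, 149, 224]
  WciIII GGAAG/5: at [1, 6, 15, 34, 52] ⇒ [6, 11, 20, 39, 57]
  NpsVI GTTCGAA/3: at [24, 80, 98, 127, 134, 193] ⇒ [27, 83, 101, 130, 137, 196]

Pooled cuts: [6, 11, 20, 27, 39, 43, 48, 57, 68, 74, 83, 101, 124, 130, 137, 149, 165, 167, 178, 192, 196, 208, 224]

Fragments:
  [0,6): 6 bp
  [6,11): 5 bp
  [11,20): 9 bp
  [20,27): 7 bp
  [27,39): 12 bp
  [39,43): 4 bp
  [43,48): 5 bp
  [48,57): 9 bp
  [57,68): 11 bp
  [68,74): 6 bp
  [74,83): 9 bp
  [83,101): 18 bp
  [101,124): 23 bp
  [124,130): 6 bp
  [130,137): 7 bp
  [137,149): 12 bp
  [149,165): 16 bp
  [165,167): 2 bp
  [167,178): 11 bp
  [178,192): 14 bp
  [192,196): 4 bp
  [196,208): 12 bp
  [208,224): 16 bp
  [224,247): 23 bp

[2,4,4,5,5,6,6,6,7,7,9,9,9,11,11,12,12,12,14,16,16,18,23,23]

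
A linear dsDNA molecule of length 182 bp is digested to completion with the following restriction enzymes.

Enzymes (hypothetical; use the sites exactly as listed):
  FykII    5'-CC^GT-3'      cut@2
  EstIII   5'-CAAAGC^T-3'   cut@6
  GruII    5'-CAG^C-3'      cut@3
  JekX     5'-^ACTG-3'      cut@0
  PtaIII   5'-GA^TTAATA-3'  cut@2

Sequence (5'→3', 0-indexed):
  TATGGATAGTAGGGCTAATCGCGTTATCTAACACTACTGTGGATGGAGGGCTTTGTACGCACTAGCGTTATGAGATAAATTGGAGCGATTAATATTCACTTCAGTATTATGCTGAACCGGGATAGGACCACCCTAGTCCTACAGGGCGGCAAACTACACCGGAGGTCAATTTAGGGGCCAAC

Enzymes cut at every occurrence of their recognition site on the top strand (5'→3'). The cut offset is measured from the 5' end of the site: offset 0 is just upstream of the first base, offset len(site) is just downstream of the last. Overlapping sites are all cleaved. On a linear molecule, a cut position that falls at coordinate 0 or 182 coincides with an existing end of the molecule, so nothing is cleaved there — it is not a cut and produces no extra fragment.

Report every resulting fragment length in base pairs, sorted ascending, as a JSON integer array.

[35,53,94]

Scan for sites:
  FykII (CCGT, off=2): no sites
  EstIII (CAAAGCT, off=6): no sites
  GruII (CAGC, off=3): no sites
  JekX (ACTG, off=0): starts [35] → cuts [35]
  PtaIII (GATTAATA, off=2): starts [86] → cuts [88]

All cut coordinates (distinct, sorted): [35, 88]

Fragments:
  [0,35): 35 bp
  [35,88): 53 bp
  [88,182): 94 bp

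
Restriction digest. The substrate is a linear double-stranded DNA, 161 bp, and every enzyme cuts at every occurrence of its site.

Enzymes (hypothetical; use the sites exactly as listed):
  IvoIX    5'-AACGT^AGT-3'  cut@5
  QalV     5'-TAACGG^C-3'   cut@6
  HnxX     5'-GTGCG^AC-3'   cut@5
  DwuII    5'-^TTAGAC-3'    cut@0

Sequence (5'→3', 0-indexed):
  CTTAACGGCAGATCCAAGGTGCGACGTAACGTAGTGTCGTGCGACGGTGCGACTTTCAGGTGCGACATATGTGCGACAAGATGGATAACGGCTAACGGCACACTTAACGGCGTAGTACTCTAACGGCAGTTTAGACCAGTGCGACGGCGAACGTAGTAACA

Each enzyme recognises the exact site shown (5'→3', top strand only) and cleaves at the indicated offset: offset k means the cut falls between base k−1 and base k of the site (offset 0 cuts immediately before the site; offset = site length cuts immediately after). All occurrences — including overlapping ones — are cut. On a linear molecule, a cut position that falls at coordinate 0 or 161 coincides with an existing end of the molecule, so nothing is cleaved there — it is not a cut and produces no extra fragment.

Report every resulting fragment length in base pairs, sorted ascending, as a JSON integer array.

Scan for sites:
  IvoIX AACGTAGT/5: at [27, 149] ⇒ [32, 154]
  QalV TAACGGC/6: at [2, 85, 92, 104, 120] ⇒ [8, 91, 98, 110, 126]
  HnxX GTGCGAC/5: at [18, 38, 46, 59, 70, 138] ⇒ [23, 43, 51, 64, 75, 143]
  DwuII TTAGAC/0: at [130] ⇒ [130]

Pooled cuts: [8, 23, 32, 43, 51, 64, 75, 91, 98, 110, 126, 130, 143, 154]

Fragments:
  [0,8): 8 bp
  [8,23): 15 bp
  [23,32): 9 bp
  [32,43): 11 bp
  [43,51): 8 bp
  [51,64): 13 bp
  [64,75): 11 bp
  [75,91): 16 bp
  [91,98): 7 bp
  [98,110): 12 bp
  [110,126): 16 bp
  [126,130): 4 bp
  [130,143): 13 bp
  [143,154): 11 bp
  [154,161): 7 bp

[4,7,7,8,8,9,11,11,11,12,13,13,15,16,16]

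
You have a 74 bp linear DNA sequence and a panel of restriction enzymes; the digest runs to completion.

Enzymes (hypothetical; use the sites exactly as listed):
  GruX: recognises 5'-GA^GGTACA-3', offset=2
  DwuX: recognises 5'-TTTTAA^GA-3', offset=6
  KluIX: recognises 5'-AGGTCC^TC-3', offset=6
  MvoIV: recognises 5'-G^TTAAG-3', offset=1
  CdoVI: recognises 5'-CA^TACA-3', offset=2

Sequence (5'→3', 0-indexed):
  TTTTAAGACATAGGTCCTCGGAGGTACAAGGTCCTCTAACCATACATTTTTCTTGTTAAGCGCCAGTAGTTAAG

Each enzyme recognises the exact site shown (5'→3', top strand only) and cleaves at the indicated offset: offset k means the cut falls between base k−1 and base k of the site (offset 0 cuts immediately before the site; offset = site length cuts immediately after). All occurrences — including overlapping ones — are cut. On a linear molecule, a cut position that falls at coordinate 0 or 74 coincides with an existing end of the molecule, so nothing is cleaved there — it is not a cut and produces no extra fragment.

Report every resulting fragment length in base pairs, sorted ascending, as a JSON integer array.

Scan for sites:
  GruX GAGGTACA/2: at [20] ⇒ [22]
  DwuX TTTTAAGA/6: at [0] ⇒ [6]
  KluIX AGGTCCTC/6: at [11, 28] ⇒ [17, 34]
  MvoIV GTTAAG/1: at [54, 68] ⇒ [55, 69]
  CdoVI CATACA/2: at [40] ⇒ [42]

All cut coordinates (distinct, sorted): [6, 17, 22, 34, 42, 55, 69]

Fragments:
  [0,6): 6 bp
  [6,17): 11 bp
  [17,22): 5 bp
  [22,34): 12 bp
  [34,42): 8 bp
  [42,55): 13 bp
  [55,69): 14 bp
  [69,74): 5 bp

[5,5,6,8,11,12,13,14]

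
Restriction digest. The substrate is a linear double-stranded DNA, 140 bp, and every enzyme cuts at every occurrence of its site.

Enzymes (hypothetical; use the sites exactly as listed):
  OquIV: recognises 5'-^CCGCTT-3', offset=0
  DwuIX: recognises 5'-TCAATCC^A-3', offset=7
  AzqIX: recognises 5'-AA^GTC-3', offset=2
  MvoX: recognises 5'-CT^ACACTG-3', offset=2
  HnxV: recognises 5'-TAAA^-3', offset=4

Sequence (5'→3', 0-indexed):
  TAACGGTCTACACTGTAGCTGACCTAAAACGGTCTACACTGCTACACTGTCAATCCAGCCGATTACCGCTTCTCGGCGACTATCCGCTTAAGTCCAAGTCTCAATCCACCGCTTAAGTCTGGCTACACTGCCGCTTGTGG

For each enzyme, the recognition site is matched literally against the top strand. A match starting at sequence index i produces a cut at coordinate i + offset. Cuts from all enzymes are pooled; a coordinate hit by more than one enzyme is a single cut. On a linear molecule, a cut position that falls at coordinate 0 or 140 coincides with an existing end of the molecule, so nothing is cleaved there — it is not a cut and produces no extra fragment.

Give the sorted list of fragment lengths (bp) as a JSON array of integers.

Scan for sites:
  OquIV (CCGCTT, off=0): starts [65, 83, 108, 130] → cuts [65, 83, 108, 130]
  DwuIX (TCAATCCA, off=7): starts [49, 100] → cuts [56, 107]
  AzqIX (AAGTC, off=2): starts [89, 95, 114] → cuts [91, 97, 116]
  MvoX (CTACACTG, off=2): starts [7, 33, 41, 122] → cuts [9, 35, 43, 124]
  HnxV (TAAA, off=4): starts [24] → cuts [28]

Pooled cuts: [9, 28, 35, 43, 56, 65, 83, 91, 97, 107, 108, 116, 124, 130]

Fragment lengths:
  [0,9): 9 bp
  [9,28): 19 bp
  [28,35): 7 bp
  [35,43): 8 bp
  [43,56): 13 bp
  [56,65): 9 bp
  [65,83): 18 bp
  [83,91): 8 bp
  [91,97): 6 bp
  [97,107): 10 bp
  [107,108): 1 bp
  [108,116): 8 bp
  [116,124): 8 bp
  [124,130): 6 bp
  [130,140): 10 bp

[1,6,6,7,8,8,8,8,9,9,10,10,13,18,19]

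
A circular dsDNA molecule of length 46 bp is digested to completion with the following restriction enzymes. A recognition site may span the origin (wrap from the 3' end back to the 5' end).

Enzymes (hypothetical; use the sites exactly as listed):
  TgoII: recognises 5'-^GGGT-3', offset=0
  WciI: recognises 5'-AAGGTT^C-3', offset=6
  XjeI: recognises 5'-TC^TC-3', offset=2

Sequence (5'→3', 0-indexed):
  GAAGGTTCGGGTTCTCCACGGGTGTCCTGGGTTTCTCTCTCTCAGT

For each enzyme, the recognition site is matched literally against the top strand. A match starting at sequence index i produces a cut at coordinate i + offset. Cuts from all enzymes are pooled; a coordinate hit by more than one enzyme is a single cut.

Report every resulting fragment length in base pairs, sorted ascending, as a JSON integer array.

[1,2,2,2,5,6,7,9,12]

Per-enzyme occurrences:
  TgoII (GGGT, off=0): starts [8, 19, 28] → cuts [8, 19, 28]
  WciI (AAGGTTC, off=6): starts [1] → cuts [7]
  XjeI (TCTC, off=2): starts [12, 33, 35, 37, 39] → cuts [14, 35, 37, 39, 41]

Pooled cuts: [7, 8, 14, 19, 28, 35, 37, 39, 41]

Fragment lengths:
  7→8: 1 bp
  8→14: 6 bp
  14→19: 5 bp
  19→28: 9 bp
  28→35: 7 bp
  35→37: 2 bp
  37→39: 2 bp
  39→41: 2 bp
  41→7 (wrap): 46-41+7 = 12 bp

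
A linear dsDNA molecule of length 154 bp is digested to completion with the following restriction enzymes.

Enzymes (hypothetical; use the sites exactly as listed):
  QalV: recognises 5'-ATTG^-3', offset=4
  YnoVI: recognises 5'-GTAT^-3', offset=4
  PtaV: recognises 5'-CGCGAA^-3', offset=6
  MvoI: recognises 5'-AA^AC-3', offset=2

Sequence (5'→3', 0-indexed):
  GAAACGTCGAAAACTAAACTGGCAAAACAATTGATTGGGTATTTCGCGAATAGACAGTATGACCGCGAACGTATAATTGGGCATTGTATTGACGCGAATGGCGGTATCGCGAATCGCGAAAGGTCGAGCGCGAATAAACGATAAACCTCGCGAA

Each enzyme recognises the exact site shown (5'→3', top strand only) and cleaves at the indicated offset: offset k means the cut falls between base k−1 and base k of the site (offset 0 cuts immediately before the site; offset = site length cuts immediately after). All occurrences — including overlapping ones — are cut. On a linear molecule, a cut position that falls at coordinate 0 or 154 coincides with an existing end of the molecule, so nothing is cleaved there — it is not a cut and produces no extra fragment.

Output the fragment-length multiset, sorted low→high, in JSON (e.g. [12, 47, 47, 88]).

Scan for sites:
  QalV ATTG/4: at [29, 33, 75, 82, 87] ⇒ [33, 37, 79, 86, 91]
  YnoVI GTAT/4: at [38, 56, 70, 85, 103] ⇒ [42, 60, 74, 89, 107]
  PtaV CGCGAA/6: at [44, 63, 92, 107, 114, 128, 148] ⇒ [50, 69, 98, 113, 120, 134] (position 154 is a terminus of the linear molecule — no cut)
  MvoI AAAC/2: at [1, 10, 15, 24, 135, 142] ⇒ [3, 12, 17, 26, 137, 144]

Pooled cuts: [3, 12, 17, 26, 33, 37, 42, 50, 60, 69, 74, 79, 86, 89, 91, 98, 107, 113, 120, 134, 137, 144]

Fragments:
  [0,3): 3 bp
  [3,12): 9 bp
  [12,17): 5 bp
  [17,26): 9 bp
  [26,33): 7 bp
  [33,37): 4 bp
  [37,42): 5 bp
  [42,50): 8 bp
  [50,60): 10 bp
  [60,69): 9 bp
  [69,74): 5 bp
  [74,79): 5 bp
  [79,86): 7 bp
  [86,89): 3 bp
  [89,91): 2 bp
  [91,98): 7 bp
  [98,107): 9 bp
  [107,113): 6 bp
  [113,120): 7 bp
  [120,134): 14 bp
  [134,137): 3 bp
  [137,144): 7 bp
  [144,154): 10 bp

[2,3,3,3,4,5,5,5,5,6,7,7,7,7,7,8,9,9,9,9,10,10,14]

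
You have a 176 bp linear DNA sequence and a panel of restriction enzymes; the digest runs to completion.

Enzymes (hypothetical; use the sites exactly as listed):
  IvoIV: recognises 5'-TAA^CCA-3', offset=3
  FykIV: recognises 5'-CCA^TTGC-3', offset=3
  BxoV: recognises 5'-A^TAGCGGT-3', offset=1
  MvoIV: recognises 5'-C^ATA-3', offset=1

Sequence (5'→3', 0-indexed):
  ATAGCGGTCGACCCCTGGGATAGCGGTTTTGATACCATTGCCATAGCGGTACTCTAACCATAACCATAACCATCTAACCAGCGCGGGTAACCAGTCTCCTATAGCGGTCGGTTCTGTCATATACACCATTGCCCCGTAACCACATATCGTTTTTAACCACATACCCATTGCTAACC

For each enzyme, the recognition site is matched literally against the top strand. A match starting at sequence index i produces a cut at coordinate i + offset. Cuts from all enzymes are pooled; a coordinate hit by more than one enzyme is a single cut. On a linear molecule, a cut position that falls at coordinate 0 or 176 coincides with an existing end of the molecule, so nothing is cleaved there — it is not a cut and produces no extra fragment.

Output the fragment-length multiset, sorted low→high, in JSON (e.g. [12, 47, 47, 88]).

Per-enzyme occurrences:
  IvoIV (TAACCA, off=3): starts [54, 60, 66, 74, 87, 136, 153] → cuts [57, 63, 69, 77, 90, 139, 156]
  FykIV (CCATTGC, off=3): starts [34, 125, 164] → cuts [37, 128, 167]
  BxoV (ATAGCGGT, off=1): starts [0, 19, 42, 100] → cuts [1, 20, 43, 101]
  MvoIV (CATA, off=1): starts [41, 58, 64, 117, 142, 159] → cuts [42, 59, 65, 118, 143, 160]

All cut coordinates (distinct, sorted): [1, 20, 37, 42, 43, 57, 59, 63, 65, 69, 77, 90, 101, 118, 128, 139, 143, 156, 160, 167]

Fragment lengths:
  [0,1): 1 bp
  [1,20): 19 bp
  [20,37): 17 bp
  [37,42): 5 bp
  [42,43): 1 bp
  [43,57): 14 bp
  [57,59): 2 bp
  [59,63): 4 bp
  [63,65): 2 bp
  [65,69): 4 bp
  [69,77): 8 bp
  [77,90): 13 bp
  [90,101): 11 bp
  [101,118): 17 bp
  [118,128): 10 bp
  [128,139): 11 bp
  [139,143): 4 bp
  [143,156): 13 bp
  [156,160): 4 bp
  [160,167): 7 bp
  [167,176): 9 bp

[1,1,2,2,4,4,4,4,5,7,8,9,10,11,11,13,13,14,17,17,19]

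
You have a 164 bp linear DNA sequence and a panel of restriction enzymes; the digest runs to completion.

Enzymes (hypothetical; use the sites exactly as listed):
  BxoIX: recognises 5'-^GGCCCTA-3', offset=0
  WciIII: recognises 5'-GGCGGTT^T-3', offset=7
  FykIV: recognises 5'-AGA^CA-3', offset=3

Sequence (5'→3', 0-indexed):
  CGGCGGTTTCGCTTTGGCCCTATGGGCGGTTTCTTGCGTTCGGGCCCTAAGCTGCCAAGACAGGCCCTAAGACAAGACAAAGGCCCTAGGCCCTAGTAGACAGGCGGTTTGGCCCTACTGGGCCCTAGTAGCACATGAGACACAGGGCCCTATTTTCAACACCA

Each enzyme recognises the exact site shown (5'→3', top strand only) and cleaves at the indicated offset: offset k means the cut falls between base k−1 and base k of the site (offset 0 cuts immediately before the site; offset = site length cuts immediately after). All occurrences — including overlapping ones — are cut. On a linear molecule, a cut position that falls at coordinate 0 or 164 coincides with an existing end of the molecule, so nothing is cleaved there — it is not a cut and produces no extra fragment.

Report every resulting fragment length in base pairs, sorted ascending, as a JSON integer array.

Site scan:
  BxoIX (GGCCCTA, off=0): starts [15, 42, 62, 81, 88, 110, 120, 145] → cuts [15, 42, 62, 81, 88, 110, 120, 145]
  WciIII (GGCGGTTT, off=7): starts [1, 24, 102] → cuts [8, 31, 109]
  FykIV (AGACA, off=3): starts [57, 69, 74, 97, 137] → cuts [60, 72, 77, 100, 140]

Pooled cuts: [8, 15, 31, 42, 60, 62, 72, 77, 81, 88, 100, 109, 110, 120, 140, 145]

Fragments:
  [0,8): 8 bp
  [8,15): 7 bp
  [15,31): 16 bp
  [31,42): 11 bp
  [42,60): 18 bp
  [60,62): 2 bp
  [62,72): 10 bp
  [72,77): 5 bp
  [77,81): 4 bp
  [81,88): 7 bp
  [88,100): 12 bp
  [100,109): 9 bp
  [109,110): 1 bp
  [110,120): 10 bp
  [120,140): 20 bp
  [140,145): 5 bp
  [145,164): 19 bp

[1,2,4,5,5,7,7,8,9,10,10,11,12,16,18,19,20]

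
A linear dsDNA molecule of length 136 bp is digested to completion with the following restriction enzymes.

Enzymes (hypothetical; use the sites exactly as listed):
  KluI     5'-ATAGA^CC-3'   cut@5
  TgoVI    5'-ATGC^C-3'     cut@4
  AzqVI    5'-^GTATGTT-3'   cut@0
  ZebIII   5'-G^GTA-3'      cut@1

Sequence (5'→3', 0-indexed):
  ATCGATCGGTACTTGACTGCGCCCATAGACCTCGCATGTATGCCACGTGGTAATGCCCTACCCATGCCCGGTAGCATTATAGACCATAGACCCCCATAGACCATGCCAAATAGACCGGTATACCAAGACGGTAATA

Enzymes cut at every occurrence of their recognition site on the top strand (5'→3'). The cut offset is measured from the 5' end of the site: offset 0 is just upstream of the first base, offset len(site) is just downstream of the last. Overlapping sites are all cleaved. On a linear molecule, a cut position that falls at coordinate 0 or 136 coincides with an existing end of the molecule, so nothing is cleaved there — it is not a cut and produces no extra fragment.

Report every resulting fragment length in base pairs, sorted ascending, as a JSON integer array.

Per-enzyme occurrences:
  KluI ATAGACC/5: at [24, 78, 85, 95, 109] ⇒ [29, 83, 90, 100, 114]
  TgoVI ATGCC/4: at [39, 52, 63, 102] ⇒ [43, 56, 67, 106]
  AzqVI (GTATGTT, off=0): no sites
  ZebIII GGTA/1: at [7, 48, 69, 116, 129] ⇒ [8, 49, 70, 117, 130]

All cut coordinates (distinct, sorted): [8, 29, 43, 49, 56, 67, 70, 83, 90, 100, 106, 114, 117, 130]

Fragment lengths:
  [0,8): 8 bp
  [8,29): 21 bp
  [29,43): 14 bp
  [43,49): 6 bp
  [49,56): 7 bp
  [56,67): 11 bp
  [67,70): 3 bp
  [70,83): 13 bp
  [83,90): 7 bp
  [90,100): 10 bp
  [100,106): 6 bp
  [106,114): 8 bp
  [114,117): 3 bp
  [117,130): 13 bp
  [130,136): 6 bp

[3,3,6,6,6,7,7,8,8,10,11,13,13,14,21]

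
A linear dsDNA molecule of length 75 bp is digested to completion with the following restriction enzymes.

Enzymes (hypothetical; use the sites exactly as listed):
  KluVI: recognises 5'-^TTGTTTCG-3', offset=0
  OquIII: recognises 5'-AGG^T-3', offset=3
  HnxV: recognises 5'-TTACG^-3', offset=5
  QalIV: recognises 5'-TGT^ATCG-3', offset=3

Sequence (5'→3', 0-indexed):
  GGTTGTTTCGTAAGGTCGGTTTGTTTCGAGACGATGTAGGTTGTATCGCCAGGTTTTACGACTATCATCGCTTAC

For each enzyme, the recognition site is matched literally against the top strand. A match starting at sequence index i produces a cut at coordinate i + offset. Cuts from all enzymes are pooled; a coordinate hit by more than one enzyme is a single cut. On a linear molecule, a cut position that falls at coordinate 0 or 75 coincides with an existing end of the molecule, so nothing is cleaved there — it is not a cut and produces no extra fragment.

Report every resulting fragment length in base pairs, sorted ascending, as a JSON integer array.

Scan for sites:
  KluVI TTGTTTCG/0: at [2, 20] ⇒ [2, 20]
  OquIII AGGT/3: at [12, 37, 50] ⇒ [15, 40, 53]
  HnxV TTACG/5: at [55] ⇒ [60]
  QalIV TGTATCG/3: at [41] ⇒ [44]

All cut coordinates (distinct, sorted): [2, 15, 20, 40, 44, 53, 60]

Fragment lengths:
  [0,2): 2 bp
  [2,15): 13 bp
  [15,20): 5 bp
  [20,40): 20 bp
  [40,44): 4 bp
  [44,53): 9 bp
  [53,60): 7 bp
  [60,75): 15 bp

[2,4,5,7,9,13,15,20]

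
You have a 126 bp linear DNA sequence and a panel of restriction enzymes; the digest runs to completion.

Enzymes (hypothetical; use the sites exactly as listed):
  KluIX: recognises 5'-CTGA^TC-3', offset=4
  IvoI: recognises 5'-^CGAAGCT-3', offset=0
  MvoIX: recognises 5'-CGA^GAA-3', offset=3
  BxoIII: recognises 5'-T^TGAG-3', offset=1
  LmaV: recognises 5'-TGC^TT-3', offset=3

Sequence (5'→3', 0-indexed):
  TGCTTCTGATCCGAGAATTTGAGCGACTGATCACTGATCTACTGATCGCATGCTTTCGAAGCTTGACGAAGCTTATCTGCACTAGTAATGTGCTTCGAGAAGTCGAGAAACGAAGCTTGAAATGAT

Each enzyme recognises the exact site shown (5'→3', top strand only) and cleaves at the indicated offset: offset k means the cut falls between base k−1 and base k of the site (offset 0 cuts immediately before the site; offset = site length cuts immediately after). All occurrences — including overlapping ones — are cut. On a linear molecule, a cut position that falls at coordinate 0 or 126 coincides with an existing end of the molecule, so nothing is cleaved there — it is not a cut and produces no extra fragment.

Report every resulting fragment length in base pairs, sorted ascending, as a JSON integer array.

[3,3,4,5,5,5,6,7,8,8,8,10,11,16,27]

Scan for sites:
  KluIX CTGATC/4: at [5, 26, 33, 41] ⇒ [9, 30, 37, 45]
  IvoI CGAAGCT/0: at [56, 66, 110] ⇒ [56, 66, 110]
  MvoIX CGAGAA/3: at [11, 95, 103] ⇒ [14, 98, 106]
  BxoIII TTGAG/1: at [18] ⇒ [19]
  LmaV TGCTT/3: at [0, 50, 90] ⇒ [3, 53, 93]

Pooled cuts: [3, 9, 14, 19, 30, 37, 45, 53, 56, 66, 93, 98, 106, 110]

Fragments:
  [0,3): 3 bp
  [3,9): 6 bp
  [9,14): 5 bp
  [14,19): 5 bp
  [19,30): 11 bp
  [30,37): 7 bp
  [37,45): 8 bp
  [45,53): 8 bp
  [53,56): 3 bp
  [56,66): 10 bp
  [66,93): 27 bp
  [93,98): 5 bp
  [98,106): 8 bp
  [106,110): 4 bp
  [110,126): 16 bp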